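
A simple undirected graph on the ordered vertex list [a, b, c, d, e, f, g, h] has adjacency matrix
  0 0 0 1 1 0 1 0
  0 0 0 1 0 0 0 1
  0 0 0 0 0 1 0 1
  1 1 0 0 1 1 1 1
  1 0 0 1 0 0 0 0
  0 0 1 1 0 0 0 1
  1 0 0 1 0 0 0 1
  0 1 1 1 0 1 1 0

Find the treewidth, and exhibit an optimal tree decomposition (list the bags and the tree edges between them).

Each bag holds 3 vertices, so the decomposition has width 2, which upper-bounds the treewidth. For the lower bound, the 3 vertices {a, d, e} are pairwise adjacent, and any tree decomposition puts a clique entirely inside one bag — forcing width ≥ 2. Therefore the treewidth is 2.

Treewidth 2.
One such decomposition:
Bags: B1 = {a, d, e}  B2 = {a, d, g}  B3 = {d, g, h}  B4 = {d, f, h}  B5 = {b, d, h}  B6 = {c, f, h}
Tree: B1–B2, B2–B3, B3–B4, B3–B5, B4–B6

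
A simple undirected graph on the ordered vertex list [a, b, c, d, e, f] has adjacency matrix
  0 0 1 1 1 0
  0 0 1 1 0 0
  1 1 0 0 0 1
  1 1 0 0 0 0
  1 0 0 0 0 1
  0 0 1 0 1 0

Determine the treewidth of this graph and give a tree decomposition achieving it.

Treewidth 2.
Bags: B1 = {a, b, d}  B2 = {a, b, c}  B3 = {a, c, e}  B4 = {c, e, f}
Tree: B1–B2, B2–B3, B3–B4

Each bag holds 3 vertices, so the decomposition has width 2, which upper-bounds the treewidth. The edges d–b–c–a–d form a cycle, so G is not a tree and its treewidth is at least 2. Therefore the treewidth is 2.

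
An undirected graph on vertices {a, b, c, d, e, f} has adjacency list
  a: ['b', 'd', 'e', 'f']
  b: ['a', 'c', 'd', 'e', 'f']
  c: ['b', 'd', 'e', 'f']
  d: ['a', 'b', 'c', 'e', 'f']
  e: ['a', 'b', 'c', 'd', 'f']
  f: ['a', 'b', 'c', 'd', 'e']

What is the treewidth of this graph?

4

A width-4 tree decomposition is:
Bags: B1 = {a, b, d, e, f}  B2 = {b, c, d, e, f}
Tree: B1–B2
Each bag holds 5 vertices, so the decomposition has width 4, which upper-bounds the treewidth. For the lower bound, the 5 vertices {b, c, d, e, f} are pairwise adjacent, and any tree decomposition puts a clique entirely inside one bag — forcing width ≥ 4. Hence tw(G) = 4 exactly.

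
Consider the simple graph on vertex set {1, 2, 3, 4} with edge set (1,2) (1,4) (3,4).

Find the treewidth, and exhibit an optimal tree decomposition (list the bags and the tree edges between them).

Every bag has size at most 2, so the width is 2 − 1 = 1 and tw(G) ≤ 1. Any graph with an edge has treewidth ≥ 1, and G has the edge 1–4. Combining the bounds, tw(G) = 1.

Treewidth 1.
One optimal decomposition is:
Bags: B1 = {1, 4}  B2 = {1, 2}  B3 = {3, 4}
Tree: B1–B2, B1–B3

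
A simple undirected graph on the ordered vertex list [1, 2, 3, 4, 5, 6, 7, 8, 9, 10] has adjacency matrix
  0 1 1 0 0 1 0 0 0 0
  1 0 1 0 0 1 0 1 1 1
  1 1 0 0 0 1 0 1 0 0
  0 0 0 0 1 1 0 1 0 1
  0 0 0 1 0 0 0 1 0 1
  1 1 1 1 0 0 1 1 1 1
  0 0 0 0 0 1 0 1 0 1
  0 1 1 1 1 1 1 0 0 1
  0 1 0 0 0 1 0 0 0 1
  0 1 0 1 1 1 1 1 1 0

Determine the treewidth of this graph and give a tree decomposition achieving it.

Treewidth 3.
One optimal decomposition is:
Bags: B1 = {4, 6, 8, 10}  B2 = {6, 7, 8, 10}  B3 = {4, 5, 8, 10}  B4 = {2, 6, 8, 10}  B5 = {2, 3, 6, 8}  B6 = {2, 6, 9, 10}  B7 = {1, 2, 3, 6}
Tree: B1–B2, B1–B3, B2–B4, B4–B5, B4–B6, B5–B7

Each bag holds 4 vertices, so the decomposition has width 3, which upper-bounds the treewidth. On the other hand G contains the 4-clique {4, 5, 8, 10}. A clique must lie in a single bag of any decomposition, so no decomposition can have width below 3. The upper and lower bounds meet at 3, so that is the treewidth.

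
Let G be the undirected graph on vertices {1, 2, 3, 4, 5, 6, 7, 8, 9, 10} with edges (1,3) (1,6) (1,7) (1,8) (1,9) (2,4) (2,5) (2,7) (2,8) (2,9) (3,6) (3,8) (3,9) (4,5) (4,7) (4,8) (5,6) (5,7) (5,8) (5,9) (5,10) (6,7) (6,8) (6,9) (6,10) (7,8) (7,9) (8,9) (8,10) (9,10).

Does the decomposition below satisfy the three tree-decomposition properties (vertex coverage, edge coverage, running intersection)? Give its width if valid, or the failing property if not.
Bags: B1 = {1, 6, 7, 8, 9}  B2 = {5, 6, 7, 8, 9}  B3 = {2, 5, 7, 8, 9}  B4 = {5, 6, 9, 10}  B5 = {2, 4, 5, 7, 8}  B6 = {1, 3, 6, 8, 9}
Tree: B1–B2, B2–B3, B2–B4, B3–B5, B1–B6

A tree decomposition must satisfy three properties: every vertex lies in some bag; for every edge, both endpoints lie together in some bag; and for every vertex, the bags containing it form a connected subtree. Here edge (8,10) lies in no bag, so the decomposition is invalid.

No — edge (8,10) lies in no bag.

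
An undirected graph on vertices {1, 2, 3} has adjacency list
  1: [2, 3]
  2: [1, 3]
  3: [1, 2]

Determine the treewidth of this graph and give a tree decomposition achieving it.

Treewidth 2.
Bags: B1 = {1, 2, 3}
Tree: (single bag)

A single bag containing all 3 vertices is trivially a valid decomposition of width 2. On the other hand G contains the 3-clique {1, 2, 3}. A clique must lie in a single bag of any decomposition, so no decomposition can have width below 2. The upper and lower bounds meet at 2, so that is the treewidth.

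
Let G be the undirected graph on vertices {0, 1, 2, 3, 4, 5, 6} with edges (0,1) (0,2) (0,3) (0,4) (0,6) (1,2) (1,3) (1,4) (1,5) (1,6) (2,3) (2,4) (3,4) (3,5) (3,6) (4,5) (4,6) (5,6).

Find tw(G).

4

A width-4 tree decomposition is:
Bags: B1 = {0, 1, 3, 4, 6}  B2 = {0, 1, 2, 3, 4}  B3 = {1, 3, 4, 5, 6}
Tree: B1–B2, B1–B3
The largest bag has 5 vertices, giving width 4; this decomposition certifies tw(G) ≤ 4. On the other hand G contains the 5-clique {0, 1, 2, 3, 4}. A clique must lie in a single bag of any decomposition, so no decomposition can have width below 4. Combining the bounds, tw(G) = 4.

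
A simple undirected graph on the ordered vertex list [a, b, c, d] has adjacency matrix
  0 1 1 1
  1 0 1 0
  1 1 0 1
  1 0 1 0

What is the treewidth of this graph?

A width-2 tree decomposition is:
Bags: B1 = {a, b, c}  B2 = {a, c, d}
Tree: B1–B2
Every bag has size at most 3, so the width is 3 − 1 = 2 and tw(G) ≤ 2. Conversely, {a, c, d} is a clique of size 3, and the vertices of any clique must share a bag in every tree decomposition; so some bag has ≥ 3 vertices and tw(G) ≥ 2. Combining the bounds, tw(G) = 2.

2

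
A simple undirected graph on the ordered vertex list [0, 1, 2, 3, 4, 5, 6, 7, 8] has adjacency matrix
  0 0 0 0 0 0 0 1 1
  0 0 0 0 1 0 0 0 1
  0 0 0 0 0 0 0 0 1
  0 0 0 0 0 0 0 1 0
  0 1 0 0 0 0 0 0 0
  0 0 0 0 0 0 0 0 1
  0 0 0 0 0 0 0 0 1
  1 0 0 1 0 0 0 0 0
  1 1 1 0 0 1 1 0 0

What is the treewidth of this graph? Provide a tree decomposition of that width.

Treewidth 1.
One such decomposition:
Bags: B1 = {2, 8}  B2 = {0, 8}  B3 = {0, 7}  B4 = {5, 8}  B5 = {1, 8}  B6 = {1, 4}  B7 = {6, 8}  B8 = {3, 7}
Tree: B1–B2, B2–B3, B1–B4, B2–B5, B5–B6, B1–B7, B3–B8

Each bag holds 2 vertices, so the decomposition has width 1, which upper-bounds the treewidth. G has an edge, so its treewidth is at least 1. Hence tw(G) = 1 exactly.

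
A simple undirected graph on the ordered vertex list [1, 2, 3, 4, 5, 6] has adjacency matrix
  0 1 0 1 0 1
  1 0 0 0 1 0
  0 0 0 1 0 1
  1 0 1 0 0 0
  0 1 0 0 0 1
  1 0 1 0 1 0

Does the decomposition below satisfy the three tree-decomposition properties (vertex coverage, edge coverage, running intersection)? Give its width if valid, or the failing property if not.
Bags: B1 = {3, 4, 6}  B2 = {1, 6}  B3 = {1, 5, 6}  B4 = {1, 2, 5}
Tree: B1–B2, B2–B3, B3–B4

No — edge (4,1) lies in no bag.

A tree decomposition must satisfy three properties: every vertex lies in some bag; for every edge, both endpoints lie together in some bag; and for every vertex, the bags containing it form a connected subtree. Here edge (4,1) lies in no bag, so the decomposition is invalid.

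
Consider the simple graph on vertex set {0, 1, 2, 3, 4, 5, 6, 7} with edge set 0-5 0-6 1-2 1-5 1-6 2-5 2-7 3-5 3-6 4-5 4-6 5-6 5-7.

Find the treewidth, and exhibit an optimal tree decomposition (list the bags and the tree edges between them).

Treewidth 2.
One such decomposition:
Bags: B1 = {1, 5, 6}  B2 = {0, 5, 6}  B3 = {1, 2, 5}  B4 = {2, 5, 7}  B5 = {4, 5, 6}  B6 = {3, 5, 6}
Tree: B1–B2, B1–B3, B3–B4, B2–B5, B5–B6

Each bag holds 3 vertices, so the decomposition has width 2, which upper-bounds the treewidth. For the lower bound, the 3 vertices {1, 2, 5} are pairwise adjacent, and any tree decomposition puts a clique entirely inside one bag — forcing width ≥ 2. Combining the bounds, tw(G) = 2.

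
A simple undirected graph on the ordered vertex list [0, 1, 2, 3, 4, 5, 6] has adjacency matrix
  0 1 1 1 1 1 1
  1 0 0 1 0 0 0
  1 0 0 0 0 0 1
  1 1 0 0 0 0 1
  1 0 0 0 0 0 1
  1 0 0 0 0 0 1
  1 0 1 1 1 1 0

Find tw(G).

A width-2 tree decomposition is:
Bags: B1 = {0, 2, 6}  B2 = {0, 5, 6}  B3 = {0, 4, 6}  B4 = {0, 3, 6}  B5 = {0, 1, 3}
Tree: B1–B2, B2–B3, B2–B4, B4–B5
Each bag holds 3 vertices, so the decomposition has width 2, which upper-bounds the treewidth. On the other hand G contains the 3-clique {0, 1, 3}. A clique must lie in a single bag of any decomposition, so no decomposition can have width below 2. Combining the bounds, tw(G) = 2.

2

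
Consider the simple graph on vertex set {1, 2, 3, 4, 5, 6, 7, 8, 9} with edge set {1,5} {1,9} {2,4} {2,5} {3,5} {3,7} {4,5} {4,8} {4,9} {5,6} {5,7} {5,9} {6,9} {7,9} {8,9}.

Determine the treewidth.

A width-2 tree decomposition is:
Bags: B1 = {1, 5, 9}  B2 = {5, 7, 9}  B3 = {5, 6, 9}  B4 = {4, 5, 9}  B5 = {4, 8, 9}  B6 = {3, 5, 7}  B7 = {2, 4, 5}
Tree: B1–B2, B1–B3, B2–B4, B4–B5, B2–B6, B4–B7
The largest bag has 3 vertices, giving width 2; this decomposition certifies tw(G) ≤ 2. Conversely, {4, 8, 9} is a clique of size 3, and the vertices of any clique must share a bag in every tree decomposition; so some bag has ≥ 3 vertices and tw(G) ≥ 2. Therefore the treewidth is 2.

2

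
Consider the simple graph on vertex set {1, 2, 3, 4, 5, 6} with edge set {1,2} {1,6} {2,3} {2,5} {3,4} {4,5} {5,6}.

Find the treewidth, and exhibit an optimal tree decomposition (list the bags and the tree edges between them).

Each bag holds 3 vertices, so the decomposition has width 2, which upper-bounds the treewidth. Since 6–1–2–5–6 is a cycle in G, G is not acyclic. Forests are exactly the graphs of treewidth ≤ 1, so tw(G) ≥ 2. Combining the bounds, tw(G) = 2.

Treewidth 2.
Bags: B1 = {1, 5, 6}  B2 = {1, 2, 5}  B3 = {2, 4, 5}  B4 = {2, 3, 4}
Tree: B1–B2, B2–B3, B3–B4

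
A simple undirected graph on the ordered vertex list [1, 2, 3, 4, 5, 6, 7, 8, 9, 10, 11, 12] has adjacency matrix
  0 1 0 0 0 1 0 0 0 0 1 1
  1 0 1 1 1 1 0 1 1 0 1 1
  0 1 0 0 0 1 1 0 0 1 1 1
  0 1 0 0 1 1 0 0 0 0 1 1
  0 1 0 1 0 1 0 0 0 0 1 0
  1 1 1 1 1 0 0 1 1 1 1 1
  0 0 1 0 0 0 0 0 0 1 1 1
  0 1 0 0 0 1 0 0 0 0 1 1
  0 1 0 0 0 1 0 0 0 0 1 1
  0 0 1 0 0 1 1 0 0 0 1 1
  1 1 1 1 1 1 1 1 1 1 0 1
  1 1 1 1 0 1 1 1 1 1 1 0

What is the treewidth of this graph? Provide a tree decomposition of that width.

Every bag has size at most 5, so the width is 5 − 1 = 4 and tw(G) ≤ 4. For the lower bound, the 5 vertices {1, 2, 6, 11, 12} are pairwise adjacent, and any tree decomposition puts a clique entirely inside one bag — forcing width ≥ 4. Hence tw(G) = 4 exactly.

Treewidth 4.
One optimal decomposition is:
Bags: B1 = {1, 2, 6, 11, 12}  B2 = {2, 3, 6, 11, 12}  B3 = {2, 4, 6, 11, 12}  B4 = {2, 6, 9, 11, 12}  B5 = {3, 6, 10, 11, 12}  B6 = {3, 7, 10, 11, 12}  B7 = {2, 6, 8, 11, 12}  B8 = {2, 4, 5, 6, 11}
Tree: B1–B2, B1–B3, B3–B4, B2–B5, B5–B6, B1–B7, B3–B8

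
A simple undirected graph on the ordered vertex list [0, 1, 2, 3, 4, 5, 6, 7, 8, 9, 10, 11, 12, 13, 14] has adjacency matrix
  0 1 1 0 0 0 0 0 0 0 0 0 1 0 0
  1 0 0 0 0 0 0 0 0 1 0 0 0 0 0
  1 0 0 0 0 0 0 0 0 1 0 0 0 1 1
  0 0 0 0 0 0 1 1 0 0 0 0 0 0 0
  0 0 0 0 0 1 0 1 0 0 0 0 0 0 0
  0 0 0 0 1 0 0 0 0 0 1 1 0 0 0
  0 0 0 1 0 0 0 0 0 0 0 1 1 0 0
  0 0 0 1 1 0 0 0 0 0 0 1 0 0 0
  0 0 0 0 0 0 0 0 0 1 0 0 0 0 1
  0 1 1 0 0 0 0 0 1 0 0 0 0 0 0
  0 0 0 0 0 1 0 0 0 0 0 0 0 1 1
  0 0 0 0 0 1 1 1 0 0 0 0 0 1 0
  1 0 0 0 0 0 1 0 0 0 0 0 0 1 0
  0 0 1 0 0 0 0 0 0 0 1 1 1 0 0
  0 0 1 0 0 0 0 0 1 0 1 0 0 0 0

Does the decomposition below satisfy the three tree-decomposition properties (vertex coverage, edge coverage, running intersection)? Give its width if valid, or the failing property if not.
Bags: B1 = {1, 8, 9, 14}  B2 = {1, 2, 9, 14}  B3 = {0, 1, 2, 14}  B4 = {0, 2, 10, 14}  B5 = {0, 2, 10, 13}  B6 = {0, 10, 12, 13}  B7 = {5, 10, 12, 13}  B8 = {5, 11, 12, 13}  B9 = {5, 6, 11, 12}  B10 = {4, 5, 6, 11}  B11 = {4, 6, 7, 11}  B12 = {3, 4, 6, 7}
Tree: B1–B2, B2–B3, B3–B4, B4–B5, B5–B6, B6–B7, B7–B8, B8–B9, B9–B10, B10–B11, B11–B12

Yes; width 3.

Every vertex of G appears in some bag (union = {0, 1, 2, 3, 4, 5, 6, 7, 8, 9, 10, 11, 12, 13, 14}); every edge is covered by a bag; and for each vertex v the set of bags containing v is connected in the bag tree. The decomposition is therefore valid. The largest bag has 4 vertices, so the width is 3.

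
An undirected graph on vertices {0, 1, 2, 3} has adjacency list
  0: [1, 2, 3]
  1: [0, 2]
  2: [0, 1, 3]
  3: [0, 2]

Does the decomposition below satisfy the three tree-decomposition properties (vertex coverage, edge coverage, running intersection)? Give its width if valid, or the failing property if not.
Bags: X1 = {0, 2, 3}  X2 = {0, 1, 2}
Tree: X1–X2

Yes; width 2.

Every vertex of G appears in some bag (union = {0, 1, 2, 3}); every edge is covered by a bag; and for each vertex v the set of bags containing v is connected in the bag tree. The decomposition is therefore valid. The largest bag has 3 vertices, so the width is 2.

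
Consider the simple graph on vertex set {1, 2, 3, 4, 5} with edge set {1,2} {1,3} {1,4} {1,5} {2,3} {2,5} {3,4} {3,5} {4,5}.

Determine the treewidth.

A width-3 tree decomposition is:
Bags: B1 = {1, 3, 4, 5}  B2 = {1, 2, 3, 5}
Tree: B1–B2
Each bag holds 4 vertices, so the decomposition has width 3, which upper-bounds the treewidth. Conversely, {1, 2, 3, 5} is a clique of size 4, and the vertices of any clique must share a bag in every tree decomposition; so some bag has ≥ 4 vertices and tw(G) ≥ 3. Hence tw(G) = 3 exactly.

3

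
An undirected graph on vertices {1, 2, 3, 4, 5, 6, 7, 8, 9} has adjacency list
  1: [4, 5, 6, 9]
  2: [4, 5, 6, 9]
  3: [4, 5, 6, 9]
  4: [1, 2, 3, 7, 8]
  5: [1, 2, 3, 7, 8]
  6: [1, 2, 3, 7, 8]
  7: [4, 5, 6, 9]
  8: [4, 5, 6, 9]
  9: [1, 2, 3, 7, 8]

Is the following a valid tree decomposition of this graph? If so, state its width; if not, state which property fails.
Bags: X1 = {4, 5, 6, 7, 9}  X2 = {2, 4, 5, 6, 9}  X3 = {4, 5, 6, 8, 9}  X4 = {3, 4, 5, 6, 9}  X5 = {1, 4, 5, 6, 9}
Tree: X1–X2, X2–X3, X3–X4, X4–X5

Yes; width 4.

Every vertex of G appears in some bag (union = {1, 2, 3, 4, 5, 6, 7, 8, 9}); every edge is covered by a bag; and for each vertex v the set of bags containing v is connected in the bag tree. The decomposition is therefore valid. The largest bag has 5 vertices, so the width is 4.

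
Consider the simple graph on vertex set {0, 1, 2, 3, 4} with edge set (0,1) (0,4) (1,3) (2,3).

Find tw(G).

1

A width-1 tree decomposition is:
Bags: B1 = {0, 4}  B2 = {0, 1}  B3 = {1, 3}  B4 = {2, 3}
Tree: B1–B2, B2–B3, B3–B4
The largest bag has 2 vertices, giving width 1; this decomposition certifies tw(G) ≤ 1. G has an edge, so its treewidth is at least 1. Therefore the treewidth is 1.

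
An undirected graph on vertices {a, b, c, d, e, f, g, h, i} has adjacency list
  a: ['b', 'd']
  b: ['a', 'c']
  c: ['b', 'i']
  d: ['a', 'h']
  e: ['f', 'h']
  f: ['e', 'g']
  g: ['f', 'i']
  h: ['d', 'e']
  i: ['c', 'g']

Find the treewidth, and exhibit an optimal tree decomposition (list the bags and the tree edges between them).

Treewidth 2.
Bags: B1 = {a, d, h}  B2 = {a, b, h}  B3 = {b, c, h}  B4 = {c, h, i}  B5 = {g, h, i}  B6 = {f, g, h}  B7 = {e, f, h}
Tree: B1–B2, B2–B3, B3–B4, B4–B5, B5–B6, B6–B7

Each bag holds 3 vertices, so the decomposition has width 2, which upper-bounds the treewidth. Since h–d–a–b–c–i–g–f–e–h is a cycle in G, G is not acyclic. Forests are exactly the graphs of treewidth ≤ 1, so tw(G) ≥ 2. Hence tw(G) = 2 exactly.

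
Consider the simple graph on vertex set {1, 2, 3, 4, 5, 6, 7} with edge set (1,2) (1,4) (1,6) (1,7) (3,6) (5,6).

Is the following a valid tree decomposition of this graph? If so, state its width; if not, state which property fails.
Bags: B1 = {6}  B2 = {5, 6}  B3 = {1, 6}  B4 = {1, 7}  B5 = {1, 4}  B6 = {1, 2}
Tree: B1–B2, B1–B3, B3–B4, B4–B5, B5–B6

A tree decomposition must satisfy three properties: every vertex lies in some bag; for every edge, both endpoints lie together in some bag; and for every vertex, the bags containing it form a connected subtree. Here vertex 3 appears in no bag, so the decomposition is invalid.

No — vertex 3 appears in no bag.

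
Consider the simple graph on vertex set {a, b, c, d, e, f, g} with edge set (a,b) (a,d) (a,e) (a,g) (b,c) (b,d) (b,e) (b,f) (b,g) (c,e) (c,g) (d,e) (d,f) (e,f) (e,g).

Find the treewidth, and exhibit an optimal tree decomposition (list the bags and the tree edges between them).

Each bag holds 4 vertices, so the decomposition has width 3, which upper-bounds the treewidth. On the other hand G contains the 4-clique {a, b, d, e}. A clique must lie in a single bag of any decomposition, so no decomposition can have width below 3. The upper and lower bounds meet at 3, so that is the treewidth.

Treewidth 3.
One such decomposition:
Bags: B1 = {a, b, d, e}  B2 = {b, d, e, f}  B3 = {a, b, e, g}  B4 = {b, c, e, g}
Tree: B1–B2, B1–B3, B3–B4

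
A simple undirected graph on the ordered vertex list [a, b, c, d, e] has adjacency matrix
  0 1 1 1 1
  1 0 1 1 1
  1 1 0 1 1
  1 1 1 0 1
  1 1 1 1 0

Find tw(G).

4

A width-4 tree decomposition is:
Bags: B1 = {a, b, c, d, e}
Tree: (single bag)
With just one bag of size 5, the width is 5 − 1 = 4, so tw(G) ≤ 4. Conversely, {a, b, c, d, e} is a clique of size 5, and the vertices of any clique must share a bag in every tree decomposition; so some bag has ≥ 5 vertices and tw(G) ≥ 4. Therefore the treewidth is 4.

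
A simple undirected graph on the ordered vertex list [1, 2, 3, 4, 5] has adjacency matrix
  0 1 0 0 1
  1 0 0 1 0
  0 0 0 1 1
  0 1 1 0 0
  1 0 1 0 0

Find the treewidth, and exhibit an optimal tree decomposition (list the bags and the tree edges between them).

Treewidth 2.
One optimal decomposition is:
Bags: B1 = {3, 4, 5}  B2 = {2, 4, 5}  B3 = {1, 2, 5}
Tree: B1–B2, B2–B3

Each bag holds 3 vertices, so the decomposition has width 2, which upper-bounds the treewidth. The edges 5–3–4–2–1–5 form a cycle, so G is not a tree and its treewidth is at least 2. The upper and lower bounds meet at 2, so that is the treewidth.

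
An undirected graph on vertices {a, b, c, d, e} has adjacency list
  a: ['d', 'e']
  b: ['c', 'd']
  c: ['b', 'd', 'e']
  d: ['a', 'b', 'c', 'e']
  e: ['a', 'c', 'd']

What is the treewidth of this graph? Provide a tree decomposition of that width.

Every bag has size at most 3, so the width is 3 − 1 = 2 and tw(G) ≤ 2. For the lower bound, the 3 vertices {c, d, e} are pairwise adjacent, and any tree decomposition puts a clique entirely inside one bag — forcing width ≥ 2. Therefore the treewidth is 2.

Treewidth 2.
One optimal decomposition is:
Bags: B1 = {c, d, e}  B2 = {b, c, d}  B3 = {a, d, e}
Tree: B1–B2, B1–B3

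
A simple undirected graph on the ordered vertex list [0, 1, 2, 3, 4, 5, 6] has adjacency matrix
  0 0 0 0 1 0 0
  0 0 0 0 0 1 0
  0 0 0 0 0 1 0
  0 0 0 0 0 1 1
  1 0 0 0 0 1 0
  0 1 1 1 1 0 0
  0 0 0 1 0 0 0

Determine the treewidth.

1

A width-1 tree decomposition is:
Bags: B1 = {3, 5}  B2 = {4, 5}  B3 = {1, 5}  B4 = {3, 6}  B5 = {2, 5}  B6 = {0, 4}
Tree: B1–B2, B2–B3, B1–B4, B2–B5, B2–B6
Every bag has size at most 2, so the width is 2 − 1 = 1 and tw(G) ≤ 1. Since G has at least one edge (e.g. 5–3), it is not an edgeless graph, so tw(G) ≥ 1. Therefore the treewidth is 1.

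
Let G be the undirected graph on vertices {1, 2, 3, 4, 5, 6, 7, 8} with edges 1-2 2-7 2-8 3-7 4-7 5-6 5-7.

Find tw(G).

A width-1 tree decomposition is:
Bags: B1 = {2, 8}  B2 = {1, 2}  B3 = {2, 7}  B4 = {4, 7}  B5 = {5, 7}  B6 = {5, 6}  B7 = {3, 7}
Tree: B1–B2, B2–B3, B3–B4, B4–B5, B5–B6, B3–B7
Each bag holds 2 vertices, so the decomposition has width 1, which upper-bounds the treewidth. Any graph with an edge has treewidth ≥ 1, and G has the edge 8–2. Combining the bounds, tw(G) = 1.

1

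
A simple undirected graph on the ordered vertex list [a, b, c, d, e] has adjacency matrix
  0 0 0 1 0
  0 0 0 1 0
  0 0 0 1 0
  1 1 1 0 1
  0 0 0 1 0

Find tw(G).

A width-1 tree decomposition is:
Bags: B1 = {d, e}  B2 = {a, d}  B3 = {c, d}  B4 = {b, d}
Tree: B1–B2, B1–B3, B3–B4
Every bag has size at most 2, so the width is 2 − 1 = 1 and tw(G) ≤ 1. Any graph with an edge has treewidth ≥ 1, and G has the edge d–e. Hence tw(G) = 1 exactly.

1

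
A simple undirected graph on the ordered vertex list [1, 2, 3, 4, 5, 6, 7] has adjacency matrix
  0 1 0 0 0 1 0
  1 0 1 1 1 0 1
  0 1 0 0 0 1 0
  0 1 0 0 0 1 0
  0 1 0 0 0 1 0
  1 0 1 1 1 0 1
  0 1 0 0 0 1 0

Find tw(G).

A width-2 tree decomposition is:
Bags: B1 = {2, 5, 6}  B2 = {2, 6, 7}  B3 = {2, 4, 6}  B4 = {2, 3, 6}  B5 = {1, 2, 6}
Tree: B1–B2, B2–B3, B3–B4, B4–B5
The largest bag has 3 vertices, giving width 2; this decomposition certifies tw(G) ≤ 2. The edges 6–5–2–7–6 form a cycle, so G is not a tree and its treewidth is at least 2. The upper and lower bounds meet at 2, so that is the treewidth.

2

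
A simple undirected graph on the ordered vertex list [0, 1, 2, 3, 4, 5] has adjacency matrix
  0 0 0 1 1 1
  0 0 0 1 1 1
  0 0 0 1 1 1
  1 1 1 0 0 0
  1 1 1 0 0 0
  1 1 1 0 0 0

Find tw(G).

A width-3 tree decomposition is:
Bags: B1 = {1, 3, 4, 5}  B2 = {2, 3, 4, 5}  B3 = {0, 3, 4, 5}
Tree: B1–B2, B2–B3
Every bag has size at most 4, so the width is 4 − 1 = 3 and tw(G) ≤ 3. For the lower bound: the 4 vertex sets {1,4}, {2,3}, {5}, {0} are disjoint, each induces a connected subgraph, and every pair is joined by at least one edge of G. Contracting each set to a single vertex therefore yields K_{4} as a minor, and since treewidth is minor-monotone, tw(G) ≥ tw(K_{4}) = 3. Hence tw(G) = 3 exactly.

3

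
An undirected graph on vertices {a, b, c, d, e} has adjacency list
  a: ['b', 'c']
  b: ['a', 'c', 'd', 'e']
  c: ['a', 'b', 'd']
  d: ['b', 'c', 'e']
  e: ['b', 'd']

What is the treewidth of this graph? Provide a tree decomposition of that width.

Treewidth 2.
One optimal decomposition is:
Bags: B1 = {b, c, d}  B2 = {b, d, e}  B3 = {a, b, c}
Tree: B1–B2, B1–B3

Each bag holds 3 vertices, so the decomposition has width 2, which upper-bounds the treewidth. Conversely, {b, d, e} is a clique of size 3, and the vertices of any clique must share a bag in every tree decomposition; so some bag has ≥ 3 vertices and tw(G) ≥ 2. Therefore the treewidth is 2.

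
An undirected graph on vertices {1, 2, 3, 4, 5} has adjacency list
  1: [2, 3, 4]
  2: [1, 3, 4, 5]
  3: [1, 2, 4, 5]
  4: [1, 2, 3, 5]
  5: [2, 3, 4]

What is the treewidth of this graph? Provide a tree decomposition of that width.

Treewidth 3.
One optimal decomposition is:
Bags: B1 = {2, 3, 4, 5}  B2 = {1, 2, 3, 4}
Tree: B1–B2

The largest bag has 4 vertices, giving width 3; this decomposition certifies tw(G) ≤ 3. On the other hand G contains the 4-clique {1, 2, 3, 4}. A clique must lie in a single bag of any decomposition, so no decomposition can have width below 3. The upper and lower bounds meet at 3, so that is the treewidth.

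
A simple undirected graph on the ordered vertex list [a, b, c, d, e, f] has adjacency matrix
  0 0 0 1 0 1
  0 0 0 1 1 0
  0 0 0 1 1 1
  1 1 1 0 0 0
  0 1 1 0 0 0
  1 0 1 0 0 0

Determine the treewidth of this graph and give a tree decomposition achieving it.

Every bag has size at most 3, so the width is 3 − 1 = 2 and tw(G) ≤ 2. Since a–f–c–d–a is a cycle in G, G is not acyclic. Forests are exactly the graphs of treewidth ≤ 1, so tw(G) ≥ 2. The upper and lower bounds meet at 2, so that is the treewidth.

Treewidth 2.
One optimal decomposition is:
Bags: B1 = {a, d, f}  B2 = {c, d, f}  B3 = {b, c, d}  B4 = {b, c, e}
Tree: B1–B2, B2–B3, B3–B4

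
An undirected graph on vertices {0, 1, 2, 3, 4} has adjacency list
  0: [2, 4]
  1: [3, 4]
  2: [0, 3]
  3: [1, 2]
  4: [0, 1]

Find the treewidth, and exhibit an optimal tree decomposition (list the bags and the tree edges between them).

Treewidth 2.
One optimal decomposition is:
Bags: B1 = {0, 2, 4}  B2 = {2, 3, 4}  B3 = {1, 3, 4}
Tree: B1–B2, B2–B3

The largest bag has 3 vertices, giving width 2; this decomposition certifies tw(G) ≤ 2. Since 4–0–2–3–1–4 is a cycle in G, G is not acyclic. Forests are exactly the graphs of treewidth ≤ 1, so tw(G) ≥ 2. The upper and lower bounds meet at 2, so that is the treewidth.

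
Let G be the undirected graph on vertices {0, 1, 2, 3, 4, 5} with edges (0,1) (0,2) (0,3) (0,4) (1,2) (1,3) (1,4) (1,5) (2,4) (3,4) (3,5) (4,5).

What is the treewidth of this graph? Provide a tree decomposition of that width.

Treewidth 3.
One optimal decomposition is:
Bags: B1 = {1, 3, 4, 5}  B2 = {0, 1, 3, 4}  B3 = {0, 1, 2, 4}
Tree: B1–B2, B2–B3

Each bag holds 4 vertices, so the decomposition has width 3, which upper-bounds the treewidth. On the other hand G contains the 4-clique {0, 1, 2, 4}. A clique must lie in a single bag of any decomposition, so no decomposition can have width below 3. Combining the bounds, tw(G) = 3.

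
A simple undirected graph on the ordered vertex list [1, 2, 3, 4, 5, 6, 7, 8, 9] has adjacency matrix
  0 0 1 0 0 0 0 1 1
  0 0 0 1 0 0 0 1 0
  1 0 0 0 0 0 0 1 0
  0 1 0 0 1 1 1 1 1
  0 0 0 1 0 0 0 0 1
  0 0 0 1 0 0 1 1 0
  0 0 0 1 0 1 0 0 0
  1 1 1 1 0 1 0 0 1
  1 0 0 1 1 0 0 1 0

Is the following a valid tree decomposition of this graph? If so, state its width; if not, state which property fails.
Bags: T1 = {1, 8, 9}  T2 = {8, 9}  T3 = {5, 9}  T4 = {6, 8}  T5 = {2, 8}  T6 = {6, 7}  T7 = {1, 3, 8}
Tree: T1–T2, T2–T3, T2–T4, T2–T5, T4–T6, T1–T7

A tree decomposition must satisfy three properties: every vertex lies in some bag; for every edge, both endpoints lie together in some bag; and for every vertex, the bags containing it form a connected subtree. Here vertex 4 appears in no bag, so the decomposition is invalid.

No — vertex 4 appears in no bag.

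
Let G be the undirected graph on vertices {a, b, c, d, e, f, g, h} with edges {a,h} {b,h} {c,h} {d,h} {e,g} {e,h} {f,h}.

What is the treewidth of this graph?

A width-1 tree decomposition is:
Bags: B1 = {e, h}  B2 = {c, h}  B3 = {f, h}  B4 = {e, g}  B5 = {d, h}  B6 = {a, h}  B7 = {b, h}
Tree: B1–B2, B2–B3, B1–B4, B1–B5, B2–B6, B3–B7
Every bag has size at most 2, so the width is 2 − 1 = 1 and tw(G) ≤ 1. Since G has at least one edge (e.g. e–h), it is not an edgeless graph, so tw(G) ≥ 1. Hence tw(G) = 1 exactly.

1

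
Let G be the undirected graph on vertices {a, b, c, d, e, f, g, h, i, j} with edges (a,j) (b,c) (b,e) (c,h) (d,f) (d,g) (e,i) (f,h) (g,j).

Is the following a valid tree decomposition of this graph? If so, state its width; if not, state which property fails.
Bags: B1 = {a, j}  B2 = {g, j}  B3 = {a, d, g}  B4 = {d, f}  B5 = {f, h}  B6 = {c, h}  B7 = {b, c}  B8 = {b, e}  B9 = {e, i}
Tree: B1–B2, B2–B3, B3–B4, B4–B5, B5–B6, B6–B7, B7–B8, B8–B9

No — bags containing vertex a are not connected in the tree.

A tree decomposition must satisfy three properties: every vertex lies in some bag; for every edge, both endpoints lie together in some bag; and for every vertex, the bags containing it form a connected subtree. Here bags containing vertex a are not connected in the tree, so the decomposition is invalid.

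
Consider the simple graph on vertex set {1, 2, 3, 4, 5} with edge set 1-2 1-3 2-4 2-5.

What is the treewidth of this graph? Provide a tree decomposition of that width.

Treewidth 1.
One such decomposition:
Bags: B1 = {1, 2}  B2 = {2, 4}  B3 = {1, 3}  B4 = {2, 5}
Tree: B1–B2, B1–B3, B2–B4

The largest bag has 2 vertices, giving width 1; this decomposition certifies tw(G) ≤ 1. G has an edge, so its treewidth is at least 1. The upper and lower bounds meet at 1, so that is the treewidth.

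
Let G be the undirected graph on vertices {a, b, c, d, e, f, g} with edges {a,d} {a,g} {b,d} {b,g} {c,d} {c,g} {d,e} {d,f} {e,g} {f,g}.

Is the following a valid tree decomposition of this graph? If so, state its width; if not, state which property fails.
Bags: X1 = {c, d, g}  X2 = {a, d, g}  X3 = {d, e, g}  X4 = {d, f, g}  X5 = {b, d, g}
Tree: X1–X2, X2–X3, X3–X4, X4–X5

Vertex coverage: the bags together contain {a, b, c, d, e, f, g}, the full vertex set. Edge coverage: each edge of G has both endpoints in at least one bag. Running intersection: for every vertex, the bags containing it form a connected subtree. All three properties hold, so this is a valid tree decomposition of width max|bag| − 1 = 2, and hence tw(G) ≤ 2.

Yes; width 2.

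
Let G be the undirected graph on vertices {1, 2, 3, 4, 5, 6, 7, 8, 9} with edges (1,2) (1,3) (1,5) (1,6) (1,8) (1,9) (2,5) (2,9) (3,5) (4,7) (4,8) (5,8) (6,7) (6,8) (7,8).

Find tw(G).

A width-2 tree decomposition is:
Bags: B1 = {1, 2, 5}  B2 = {1, 5, 8}  B3 = {1, 6, 8}  B4 = {1, 3, 5}  B5 = {6, 7, 8}  B6 = {1, 2, 9}  B7 = {4, 7, 8}
Tree: B1–B2, B2–B3, B2–B4, B3–B5, B1–B6, B5–B7
Each bag holds 3 vertices, so the decomposition has width 2, which upper-bounds the treewidth. Conversely, {1, 2, 9} is a clique of size 3, and the vertices of any clique must share a bag in every tree decomposition; so some bag has ≥ 3 vertices and tw(G) ≥ 2. Hence tw(G) = 2 exactly.

2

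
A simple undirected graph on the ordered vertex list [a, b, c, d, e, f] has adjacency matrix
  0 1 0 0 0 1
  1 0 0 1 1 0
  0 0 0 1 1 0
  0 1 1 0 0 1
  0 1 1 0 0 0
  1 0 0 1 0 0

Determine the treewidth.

A width-2 tree decomposition is:
Bags: B1 = {a, d, f}  B2 = {a, b, d}  B3 = {b, c, d}  B4 = {b, c, e}
Tree: B1–B2, B2–B3, B3–B4
The largest bag has 3 vertices, giving width 2; this decomposition certifies tw(G) ≤ 2. For the lower bound, G contains the cycle f–a–b–d–f, so G is not a forest; only forests have treewidth ≤ 1, hence tw(G) ≥ 2. The upper and lower bounds meet at 2, so that is the treewidth.

2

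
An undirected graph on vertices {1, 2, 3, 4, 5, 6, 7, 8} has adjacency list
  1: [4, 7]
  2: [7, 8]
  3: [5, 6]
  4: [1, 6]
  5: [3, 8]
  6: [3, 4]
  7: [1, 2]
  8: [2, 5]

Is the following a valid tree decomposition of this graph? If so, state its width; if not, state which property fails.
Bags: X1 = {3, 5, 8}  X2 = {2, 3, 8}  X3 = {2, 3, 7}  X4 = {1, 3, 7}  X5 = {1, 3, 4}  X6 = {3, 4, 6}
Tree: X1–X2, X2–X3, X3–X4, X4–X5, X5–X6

Checking the three conditions: (i) the bags cover all of {1, 2, 3, 4, 5, 6, 7, 8}; (ii) for each edge, some bag contains both endpoints; (iii) the bags containing any fixed vertex form a subtree. All hold, so the decomposition is valid with width 3 − 1 = 2.

Yes; width 2.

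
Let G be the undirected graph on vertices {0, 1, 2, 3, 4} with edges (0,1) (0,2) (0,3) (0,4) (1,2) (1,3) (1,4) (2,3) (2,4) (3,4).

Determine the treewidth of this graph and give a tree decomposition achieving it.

A single bag containing all 5 vertices is trivially a valid decomposition of width 4. On the other hand G contains the 5-clique {0, 1, 2, 3, 4}. A clique must lie in a single bag of any decomposition, so no decomposition can have width below 4. Hence tw(G) = 4 exactly.

Treewidth 4.
One optimal decomposition is:
Bags: B1 = {0, 1, 2, 3, 4}
Tree: (single bag)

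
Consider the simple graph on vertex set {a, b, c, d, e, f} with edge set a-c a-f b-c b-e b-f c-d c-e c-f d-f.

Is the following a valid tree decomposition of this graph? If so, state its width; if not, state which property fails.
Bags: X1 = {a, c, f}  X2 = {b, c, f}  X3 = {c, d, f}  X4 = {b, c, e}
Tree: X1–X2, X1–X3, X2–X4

Vertex coverage: the bags together contain {a, b, c, d, e, f}, the full vertex set. Edge coverage: each edge of G has both endpoints in at least one bag. Running intersection: for every vertex, the bags containing it form a connected subtree. All three properties hold, so this is a valid tree decomposition of width max|bag| − 1 = 2, and hence tw(G) ≤ 2.

Yes; width 2.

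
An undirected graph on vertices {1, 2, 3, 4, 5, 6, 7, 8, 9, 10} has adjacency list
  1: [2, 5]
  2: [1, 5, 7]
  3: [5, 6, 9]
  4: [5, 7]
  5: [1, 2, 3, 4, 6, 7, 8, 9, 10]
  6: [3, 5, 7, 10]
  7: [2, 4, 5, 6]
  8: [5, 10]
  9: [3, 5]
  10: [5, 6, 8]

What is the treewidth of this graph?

2

A width-2 tree decomposition is:
Bags: B1 = {5, 6, 7}  B2 = {4, 5, 7}  B3 = {2, 5, 7}  B4 = {1, 2, 5}  B5 = {5, 6, 10}  B6 = {5, 8, 10}  B7 = {3, 5, 6}  B8 = {3, 5, 9}
Tree: B1–B2, B2–B3, B3–B4, B1–B5, B5–B6, B1–B7, B7–B8
Every bag has size at most 3, so the width is 3 − 1 = 2 and tw(G) ≤ 2. Conversely, {1, 2, 5} is a clique of size 3, and the vertices of any clique must share a bag in every tree decomposition; so some bag has ≥ 3 vertices and tw(G) ≥ 2. The upper and lower bounds meet at 2, so that is the treewidth.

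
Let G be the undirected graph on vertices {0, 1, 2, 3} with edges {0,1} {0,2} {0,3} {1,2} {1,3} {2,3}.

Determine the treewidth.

A width-3 tree decomposition is:
Bags: B1 = {0, 1, 2, 3}
Tree: (single bag)
With just one bag of size 4, the width is 4 − 1 = 3, so tw(G) ≤ 3. Conversely, {0, 1, 2, 3} is a clique of size 4, and the vertices of any clique must share a bag in every tree decomposition; so some bag has ≥ 4 vertices and tw(G) ≥ 3. Combining the bounds, tw(G) = 3.

3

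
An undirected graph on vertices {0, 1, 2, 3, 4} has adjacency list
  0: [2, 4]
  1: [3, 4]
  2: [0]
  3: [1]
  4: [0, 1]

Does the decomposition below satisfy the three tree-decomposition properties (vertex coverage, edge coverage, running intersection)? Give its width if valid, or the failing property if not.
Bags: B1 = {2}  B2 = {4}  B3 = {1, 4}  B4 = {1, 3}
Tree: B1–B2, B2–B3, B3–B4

A tree decomposition must satisfy three properties: every vertex lies in some bag; for every edge, both endpoints lie together in some bag; and for every vertex, the bags containing it form a connected subtree. Here vertex 0 appears in no bag, so the decomposition is invalid.

No — vertex 0 appears in no bag.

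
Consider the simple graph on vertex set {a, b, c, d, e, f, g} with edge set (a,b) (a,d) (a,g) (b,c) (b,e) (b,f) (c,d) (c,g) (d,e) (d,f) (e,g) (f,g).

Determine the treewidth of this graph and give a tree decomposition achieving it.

Treewidth 3.
One such decomposition:
Bags: B1 = {b, d, f, g}  B2 = {b, d, e, g}  B3 = {b, c, d, g}  B4 = {a, b, d, g}
Tree: B1–B2, B2–B3, B3–B4

Each bag holds 4 vertices, so the decomposition has width 3, which upper-bounds the treewidth. For the lower bound: the 4 vertex sets {f,g}, {d,e}, {b}, {c} are disjoint, each induces a connected subgraph, and every pair is joined by at least one edge of G. Contracting each set to a single vertex therefore yields K_{4} as a minor, and since treewidth is minor-monotone, tw(G) ≥ tw(K_{4}) = 3. Hence tw(G) = 3 exactly.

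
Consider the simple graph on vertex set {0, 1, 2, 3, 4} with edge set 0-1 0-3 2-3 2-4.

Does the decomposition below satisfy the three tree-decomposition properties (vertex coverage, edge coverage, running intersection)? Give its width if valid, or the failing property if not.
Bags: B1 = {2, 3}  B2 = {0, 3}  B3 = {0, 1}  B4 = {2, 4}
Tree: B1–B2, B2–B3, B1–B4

Checking the three conditions: (i) the bags cover all of {0, 1, 2, 3, 4}; (ii) for each edge, some bag contains both endpoints; (iii) the bags containing any fixed vertex form a subtree. All hold, so the decomposition is valid with width 2 − 1 = 1.

Yes; width 1.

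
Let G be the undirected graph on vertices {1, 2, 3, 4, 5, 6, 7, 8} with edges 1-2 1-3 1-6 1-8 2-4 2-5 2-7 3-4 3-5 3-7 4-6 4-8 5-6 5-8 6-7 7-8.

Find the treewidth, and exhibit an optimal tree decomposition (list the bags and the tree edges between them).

The largest bag has 5 vertices, giving width 4; this decomposition certifies tw(G) ≤ 4. For the lower bound: the 5 vertex sets {6,7}, {3,5}, {1,8}, {4}, {2} are disjoint, each induces a connected subgraph, and every pair is joined by at least one edge of G. Contracting each set to a single vertex therefore yields K_{5} as a minor, and since treewidth is minor-monotone, tw(G) ≥ tw(K_{5}) = 4. Combining the bounds, tw(G) = 4.

Treewidth 4.
One optimal decomposition is:
Bags: B1 = {1, 4, 5, 6, 7}  B2 = {1, 3, 4, 5, 7}  B3 = {1, 4, 5, 7, 8}  B4 = {1, 2, 4, 5, 7}
Tree: B1–B2, B2–B3, B3–B4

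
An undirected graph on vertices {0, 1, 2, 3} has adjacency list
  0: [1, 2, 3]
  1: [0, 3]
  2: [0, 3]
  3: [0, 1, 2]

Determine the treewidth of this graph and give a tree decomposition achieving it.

Treewidth 2.
One optimal decomposition is:
Bags: B1 = {0, 2, 3}  B2 = {0, 1, 3}
Tree: B1–B2

The largest bag has 3 vertices, giving width 2; this decomposition certifies tw(G) ≤ 2. Conversely, {0, 1, 3} is a clique of size 3, and the vertices of any clique must share a bag in every tree decomposition; so some bag has ≥ 3 vertices and tw(G) ≥ 2. Combining the bounds, tw(G) = 2.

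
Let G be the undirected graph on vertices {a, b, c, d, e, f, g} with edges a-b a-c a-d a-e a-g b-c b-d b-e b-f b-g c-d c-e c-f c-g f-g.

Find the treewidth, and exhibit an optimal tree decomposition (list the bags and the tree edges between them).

Every bag has size at most 4, so the width is 4 − 1 = 3 and tw(G) ≤ 3. For the lower bound, the 4 vertices {a, b, c, d} are pairwise adjacent, and any tree decomposition puts a clique entirely inside one bag — forcing width ≥ 3. Hence tw(G) = 3 exactly.

Treewidth 3.
One such decomposition:
Bags: B1 = {a, b, c, e}  B2 = {a, b, c, g}  B3 = {b, c, f, g}  B4 = {a, b, c, d}
Tree: B1–B2, B2–B3, B1–B4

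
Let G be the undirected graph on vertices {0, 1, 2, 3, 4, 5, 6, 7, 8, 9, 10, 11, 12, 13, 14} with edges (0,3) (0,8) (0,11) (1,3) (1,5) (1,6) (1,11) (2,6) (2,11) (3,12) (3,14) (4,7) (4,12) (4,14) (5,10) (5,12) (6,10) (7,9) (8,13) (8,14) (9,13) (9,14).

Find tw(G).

3

A width-3 tree decomposition is:
Bags: B1 = {2, 6, 10, 11}  B2 = {1, 6, 10, 11}  B3 = {1, 5, 10, 11}  B4 = {0, 1, 5, 11}  B5 = {0, 1, 3, 5}  B6 = {0, 3, 5, 12}  B7 = {0, 3, 8, 12}  B8 = {3, 8, 12, 14}  B9 = {4, 8, 12, 14}  B10 = {4, 8, 13, 14}  B11 = {4, 9, 13, 14}  B12 = {4, 7, 9, 13}
Tree: B1–B2, B2–B3, B3–B4, B4–B5, B5–B6, B6–B7, B7–B8, B8–B9, B9–B10, B10–B11, B11–B12
Each bag holds 4 vertices, so the decomposition has width 3, which upper-bounds the treewidth. For the lower bound: the 4 vertex sets {2,6,10}, {11}, {1}, {0,3,5,12} are disjoint, each induces a connected subgraph, and every pair is joined by at least one edge of G. Contracting each set to a single vertex therefore yields K_{4} as a minor, and since treewidth is minor-monotone, tw(G) ≥ tw(K_{4}) = 3. The upper and lower bounds meet at 3, so that is the treewidth.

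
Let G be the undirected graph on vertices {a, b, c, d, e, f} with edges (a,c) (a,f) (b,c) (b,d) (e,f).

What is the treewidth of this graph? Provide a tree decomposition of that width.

Every bag has size at most 2, so the width is 2 − 1 = 1 and tw(G) ≤ 1. G has an edge, so its treewidth is at least 1. The upper and lower bounds meet at 1, so that is the treewidth.

Treewidth 1.
One optimal decomposition is:
Bags: B1 = {b, d}  B2 = {b, c}  B3 = {a, c}  B4 = {a, f}  B5 = {e, f}
Tree: B1–B2, B2–B3, B3–B4, B4–B5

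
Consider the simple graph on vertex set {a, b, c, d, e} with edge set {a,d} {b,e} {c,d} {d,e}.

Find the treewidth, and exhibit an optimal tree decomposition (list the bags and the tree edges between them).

Treewidth 1.
One such decomposition:
Bags: B1 = {b, e}  B2 = {d, e}  B3 = {a, d}  B4 = {c, d}
Tree: B1–B2, B2–B3, B3–B4

Every bag has size at most 2, so the width is 2 − 1 = 1 and tw(G) ≤ 1. Since G has at least one edge (e.g. b–e), it is not an edgeless graph, so tw(G) ≥ 1. The upper and lower bounds meet at 1, so that is the treewidth.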